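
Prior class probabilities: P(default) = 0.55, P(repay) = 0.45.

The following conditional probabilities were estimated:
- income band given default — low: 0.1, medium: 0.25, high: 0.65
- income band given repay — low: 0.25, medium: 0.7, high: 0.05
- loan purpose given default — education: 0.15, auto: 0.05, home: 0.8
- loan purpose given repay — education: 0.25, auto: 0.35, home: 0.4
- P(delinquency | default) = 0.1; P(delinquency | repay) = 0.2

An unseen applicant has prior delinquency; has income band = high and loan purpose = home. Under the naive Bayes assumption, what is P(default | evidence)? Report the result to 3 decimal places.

0.941

default: 0.55 × 0.65 × 0.8 × 0.1 = 0.0286
repay: 0.45 × 0.05 × 0.4 × 0.2 = 0.0018
P(default | x) = 0.0286 / 0.0304 ≈ 0.941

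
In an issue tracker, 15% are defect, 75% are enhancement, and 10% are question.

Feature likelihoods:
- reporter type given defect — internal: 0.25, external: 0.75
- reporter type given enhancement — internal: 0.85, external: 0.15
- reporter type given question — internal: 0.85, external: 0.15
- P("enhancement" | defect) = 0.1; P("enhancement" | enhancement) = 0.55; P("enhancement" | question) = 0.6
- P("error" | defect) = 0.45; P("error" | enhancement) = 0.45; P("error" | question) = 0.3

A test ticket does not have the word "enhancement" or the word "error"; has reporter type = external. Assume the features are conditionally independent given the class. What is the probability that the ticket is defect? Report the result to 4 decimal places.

defect: 0.15 × 0.75 × (1−0.1) × (1−0.45) = 0.0556875
enhancement: 0.75 × 0.15 × (1−0.55) × (1−0.45) = 0.02784375
question: 0.1 × 0.15 × (1−0.6) × (1−0.3) = 0.0042
P(defect | x) = 0.0556875 / 0.08773125 ≈ 0.6348

0.6348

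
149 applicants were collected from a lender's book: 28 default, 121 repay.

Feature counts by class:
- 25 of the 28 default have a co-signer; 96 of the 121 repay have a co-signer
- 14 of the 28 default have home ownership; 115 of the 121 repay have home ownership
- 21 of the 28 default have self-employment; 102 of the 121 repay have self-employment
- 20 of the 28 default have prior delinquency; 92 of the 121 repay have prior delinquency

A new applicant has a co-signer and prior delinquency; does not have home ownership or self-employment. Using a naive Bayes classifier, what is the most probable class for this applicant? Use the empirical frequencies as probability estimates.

default

default: (28/149) × (25/28) × (14/28) × (7/28) × (20/28) ≈ 0.0149808
repay: (121/149) × (96/121) × (6/121) × (19/121) × (92/121) ≈ 0.00381436
Highest score → default.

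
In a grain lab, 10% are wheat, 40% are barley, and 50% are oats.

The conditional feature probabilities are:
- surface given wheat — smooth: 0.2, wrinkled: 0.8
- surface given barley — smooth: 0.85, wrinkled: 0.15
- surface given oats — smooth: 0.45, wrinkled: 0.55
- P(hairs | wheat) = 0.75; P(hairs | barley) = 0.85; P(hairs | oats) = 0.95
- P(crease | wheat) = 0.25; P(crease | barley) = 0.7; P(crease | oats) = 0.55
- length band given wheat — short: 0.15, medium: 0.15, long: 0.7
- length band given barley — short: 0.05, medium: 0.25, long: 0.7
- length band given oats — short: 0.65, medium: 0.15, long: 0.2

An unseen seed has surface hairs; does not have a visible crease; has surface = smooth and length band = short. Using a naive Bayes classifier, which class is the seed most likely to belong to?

wheat: 0.1 × 0.2 × 0.75 × (1−0.25) × 0.15 = 0.0016875
barley: 0.4 × 0.85 × 0.85 × (1−0.7) × 0.05 = 0.004335
oats: 0.5 × 0.45 × 0.95 × (1−0.55) × 0.65 = 0.062521875
Highest score → oats.

oats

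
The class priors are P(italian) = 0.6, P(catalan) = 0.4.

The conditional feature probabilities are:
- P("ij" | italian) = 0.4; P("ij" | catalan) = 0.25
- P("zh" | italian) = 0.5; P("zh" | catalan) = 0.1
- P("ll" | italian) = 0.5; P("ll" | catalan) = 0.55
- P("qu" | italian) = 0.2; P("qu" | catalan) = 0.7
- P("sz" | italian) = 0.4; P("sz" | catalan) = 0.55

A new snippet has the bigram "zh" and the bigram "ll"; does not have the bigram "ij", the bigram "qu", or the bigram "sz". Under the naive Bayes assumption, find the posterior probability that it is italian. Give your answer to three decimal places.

0.951

italian: 0.6 × (1−0.4) × 0.5 × 0.5 × (1−0.2) × (1−0.4) = 0.0432
catalan: 0.4 × (1−0.25) × 0.1 × 0.55 × (1−0.7) × (1−0.55) = 0.0022275
P(italian | x) = 0.0432 / 0.0454275 ≈ 0.951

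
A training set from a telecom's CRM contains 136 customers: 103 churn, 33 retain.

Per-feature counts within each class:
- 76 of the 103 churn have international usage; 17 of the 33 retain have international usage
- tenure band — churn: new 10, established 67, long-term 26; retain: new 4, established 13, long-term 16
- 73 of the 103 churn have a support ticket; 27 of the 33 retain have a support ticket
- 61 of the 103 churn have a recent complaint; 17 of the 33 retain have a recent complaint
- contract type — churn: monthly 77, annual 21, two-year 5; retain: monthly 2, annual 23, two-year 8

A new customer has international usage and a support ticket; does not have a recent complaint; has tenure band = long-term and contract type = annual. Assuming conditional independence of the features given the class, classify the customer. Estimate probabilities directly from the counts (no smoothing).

retain

churn: (103/136) × (76/103) × (26/103) × (73/103) × (42/103) × (21/103) ≈ 0.00831171
retain: (33/136) × (17/33) × (16/33) × (27/33) × (16/33) × (23/33) ≈ 0.0167566
Highest score → retain.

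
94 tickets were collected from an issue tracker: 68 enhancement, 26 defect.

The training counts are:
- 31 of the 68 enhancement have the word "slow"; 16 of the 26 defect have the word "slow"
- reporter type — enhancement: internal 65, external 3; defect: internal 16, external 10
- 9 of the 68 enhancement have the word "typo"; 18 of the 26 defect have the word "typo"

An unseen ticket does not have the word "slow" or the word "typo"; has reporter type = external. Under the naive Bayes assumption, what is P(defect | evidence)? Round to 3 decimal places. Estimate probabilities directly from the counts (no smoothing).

0.455

enhancement: (68/94) × (37/68) × (3/68) × (59/68) ≈ 0.0150671
defect: (26/94) × (10/26) × (10/26) × (8/26) ≈ 0.0125897
P(defect | x) = 0.0125897 / 0.0276568 ≈ 0.455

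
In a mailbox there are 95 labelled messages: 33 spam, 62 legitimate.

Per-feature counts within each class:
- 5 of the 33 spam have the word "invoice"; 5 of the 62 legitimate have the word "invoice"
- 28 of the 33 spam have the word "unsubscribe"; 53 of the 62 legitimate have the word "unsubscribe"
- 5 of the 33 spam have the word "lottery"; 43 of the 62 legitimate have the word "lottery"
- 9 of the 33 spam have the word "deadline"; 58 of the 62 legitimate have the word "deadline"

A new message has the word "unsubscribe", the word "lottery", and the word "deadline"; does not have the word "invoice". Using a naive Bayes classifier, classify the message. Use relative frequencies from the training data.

legitimate

spam: (33/95) × (28/33) × (28/33) × (5/33) × (9/33) ≈ 0.0103339
legitimate: (62/95) × (57/62) × (53/62) × (43/62) × (58/62) ≈ 0.332773
Highest score → legitimate.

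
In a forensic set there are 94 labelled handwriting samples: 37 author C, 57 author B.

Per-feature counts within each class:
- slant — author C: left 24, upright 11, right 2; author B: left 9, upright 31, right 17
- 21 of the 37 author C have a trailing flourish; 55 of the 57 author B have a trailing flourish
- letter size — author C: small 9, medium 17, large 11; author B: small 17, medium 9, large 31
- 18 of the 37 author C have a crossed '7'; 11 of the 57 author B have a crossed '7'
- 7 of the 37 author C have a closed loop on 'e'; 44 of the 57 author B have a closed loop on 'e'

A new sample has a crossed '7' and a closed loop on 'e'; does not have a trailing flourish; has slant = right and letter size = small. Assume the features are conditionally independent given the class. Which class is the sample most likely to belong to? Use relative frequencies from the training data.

author B

author C: (37/94) × (2/37) × (16/37) × (9/37) × (18/37) × (7/37) ≈ 0.000205982
author B: (57/94) × (17/57) × (2/57) × (17/57) × (11/57) × (44/57) ≈ 0.000281933
Highest score → author B.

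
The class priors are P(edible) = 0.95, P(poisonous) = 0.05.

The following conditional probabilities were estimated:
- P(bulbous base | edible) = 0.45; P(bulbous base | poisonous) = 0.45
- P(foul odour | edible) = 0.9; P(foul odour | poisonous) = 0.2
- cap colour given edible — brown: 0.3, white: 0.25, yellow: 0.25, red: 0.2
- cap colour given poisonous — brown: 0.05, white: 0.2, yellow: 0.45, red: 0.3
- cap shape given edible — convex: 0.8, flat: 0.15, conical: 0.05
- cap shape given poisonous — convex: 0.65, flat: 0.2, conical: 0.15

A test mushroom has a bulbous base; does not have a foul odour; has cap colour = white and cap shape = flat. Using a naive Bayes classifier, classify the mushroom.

edible: 0.95 × 0.45 × (1−0.9) × 0.25 × 0.15 = 0.001603125
poisonous: 0.05 × 0.45 × (1−0.2) × 0.2 × 0.2 = 0.00072
Highest score → edible.

edible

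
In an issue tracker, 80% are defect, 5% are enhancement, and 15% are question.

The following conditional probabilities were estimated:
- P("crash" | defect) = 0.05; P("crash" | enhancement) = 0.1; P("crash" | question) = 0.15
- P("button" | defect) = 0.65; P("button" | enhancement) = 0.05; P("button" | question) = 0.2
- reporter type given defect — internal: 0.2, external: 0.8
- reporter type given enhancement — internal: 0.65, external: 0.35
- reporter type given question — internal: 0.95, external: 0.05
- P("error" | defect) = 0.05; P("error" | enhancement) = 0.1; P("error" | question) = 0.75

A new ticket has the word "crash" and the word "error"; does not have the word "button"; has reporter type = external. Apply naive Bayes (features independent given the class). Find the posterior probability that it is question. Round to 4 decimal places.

defect: 0.8 × 0.05 × (1−0.65) × 0.8 × 0.05 = 0.00056
enhancement: 0.05 × 0.1 × (1−0.05) × 0.35 × 0.1 = 0.00016625
question: 0.15 × 0.15 × (1−0.2) × 0.05 × 0.75 = 0.000675
P(question | x) = 0.000675 / 0.00140125 ≈ 0.4817

0.4817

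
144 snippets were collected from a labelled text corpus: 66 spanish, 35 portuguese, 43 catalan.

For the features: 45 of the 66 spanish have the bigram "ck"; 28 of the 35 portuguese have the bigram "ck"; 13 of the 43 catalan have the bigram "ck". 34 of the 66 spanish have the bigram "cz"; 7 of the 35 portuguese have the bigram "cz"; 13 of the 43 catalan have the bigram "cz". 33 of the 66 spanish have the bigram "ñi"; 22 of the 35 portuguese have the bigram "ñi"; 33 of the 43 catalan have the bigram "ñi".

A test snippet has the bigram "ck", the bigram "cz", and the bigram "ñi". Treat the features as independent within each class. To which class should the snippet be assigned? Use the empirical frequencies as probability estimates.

spanish

spanish: (66/144) × (45/66) × (34/66) × (33/66) ≈ 0.0804924
portuguese: (35/144) × (28/35) × (7/35) × (22/35) ≈ 0.0244444
catalan: (43/144) × (13/43) × (13/43) × (33/43) ≈ 0.020946
Highest score → spanish.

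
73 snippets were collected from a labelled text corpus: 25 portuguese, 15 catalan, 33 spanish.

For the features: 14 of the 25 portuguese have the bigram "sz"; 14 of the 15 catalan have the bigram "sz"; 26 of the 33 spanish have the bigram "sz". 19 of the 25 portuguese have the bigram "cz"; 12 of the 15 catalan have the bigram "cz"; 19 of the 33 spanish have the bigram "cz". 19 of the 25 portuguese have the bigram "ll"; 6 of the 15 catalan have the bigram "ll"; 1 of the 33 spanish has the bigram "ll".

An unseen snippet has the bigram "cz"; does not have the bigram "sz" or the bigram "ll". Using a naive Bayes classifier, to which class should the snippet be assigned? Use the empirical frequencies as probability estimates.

portuguese: (25/73) × (11/25) × (19/25) × (6/25) ≈ 0.0274849
catalan: (15/73) × (1/15) × (12/15) × (9/15) ≈ 0.00657534
spanish: (33/73) × (7/33) × (19/33) × (32/33) ≈ 0.0535366
Highest score → spanish.

spanish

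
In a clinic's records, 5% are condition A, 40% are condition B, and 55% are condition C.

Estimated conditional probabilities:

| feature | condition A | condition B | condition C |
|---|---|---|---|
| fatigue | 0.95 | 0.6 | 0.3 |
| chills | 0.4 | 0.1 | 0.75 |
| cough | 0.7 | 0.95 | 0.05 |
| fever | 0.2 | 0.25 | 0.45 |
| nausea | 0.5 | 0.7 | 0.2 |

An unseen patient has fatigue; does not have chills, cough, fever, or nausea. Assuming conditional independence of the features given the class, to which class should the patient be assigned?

condition A: 0.05 × 0.95 × (1−0.4) × (1−0.7) × (1−0.2) × (1−0.5) = 0.00342
condition B: 0.4 × 0.6 × (1−0.1) × (1−0.95) × (1−0.25) × (1−0.7) = 0.00243
condition C: 0.55 × 0.3 × (1−0.75) × (1−0.05) × (1−0.45) × (1−0.2) = 0.0172425
Highest score → condition C.

condition C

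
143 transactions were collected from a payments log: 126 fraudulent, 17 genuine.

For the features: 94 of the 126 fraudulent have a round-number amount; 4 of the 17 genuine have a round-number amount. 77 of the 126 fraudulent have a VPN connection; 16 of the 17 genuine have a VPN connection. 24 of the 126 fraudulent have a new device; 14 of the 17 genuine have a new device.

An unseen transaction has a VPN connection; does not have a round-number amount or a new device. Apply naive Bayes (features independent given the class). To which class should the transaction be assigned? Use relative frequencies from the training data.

fraudulent

fraudulent: (126/143) × (32/126) × (77/126) × (102/126) ≈ 0.110704
genuine: (17/143) × (13/17) × (16/17) × (3/17) ≈ 0.0150991
Highest score → fraudulent.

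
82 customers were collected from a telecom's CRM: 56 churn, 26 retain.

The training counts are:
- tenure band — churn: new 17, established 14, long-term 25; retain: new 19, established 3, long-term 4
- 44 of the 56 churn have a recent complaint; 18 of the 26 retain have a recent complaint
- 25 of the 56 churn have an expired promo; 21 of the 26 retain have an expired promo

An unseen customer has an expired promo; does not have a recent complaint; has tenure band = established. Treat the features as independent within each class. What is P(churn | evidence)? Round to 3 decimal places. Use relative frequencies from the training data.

0.642

churn: (56/82) × (14/56) × (12/56) × (25/56) ≈ 0.0163328
retain: (26/82) × (3/26) × (8/26) × (21/26) ≈ 0.00909222
P(churn | x) = 0.0163328 / 0.02542502 ≈ 0.642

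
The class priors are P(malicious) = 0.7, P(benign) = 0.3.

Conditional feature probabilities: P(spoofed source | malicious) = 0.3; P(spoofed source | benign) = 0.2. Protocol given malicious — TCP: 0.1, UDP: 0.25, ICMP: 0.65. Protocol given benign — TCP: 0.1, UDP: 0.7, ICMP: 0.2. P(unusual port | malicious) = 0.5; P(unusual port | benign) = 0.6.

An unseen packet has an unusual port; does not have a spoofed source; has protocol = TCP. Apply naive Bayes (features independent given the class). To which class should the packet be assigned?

malicious: 0.7 × (1−0.3) × 0.1 × 0.5 = 0.0245
benign: 0.3 × (1−0.2) × 0.1 × 0.6 = 0.0144
Highest score → malicious.

malicious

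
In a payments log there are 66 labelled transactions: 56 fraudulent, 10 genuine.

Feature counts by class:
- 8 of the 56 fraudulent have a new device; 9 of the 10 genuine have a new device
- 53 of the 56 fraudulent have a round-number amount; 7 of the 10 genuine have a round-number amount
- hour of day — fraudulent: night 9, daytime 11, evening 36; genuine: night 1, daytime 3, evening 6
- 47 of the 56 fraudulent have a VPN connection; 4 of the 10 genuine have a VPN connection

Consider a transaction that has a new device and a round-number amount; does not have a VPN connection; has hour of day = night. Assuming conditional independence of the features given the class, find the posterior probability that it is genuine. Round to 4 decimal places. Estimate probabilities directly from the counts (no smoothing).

fraudulent: (56/66) × (8/56) × (53/56) × (9/56) × (9/56) ≈ 0.00296308
genuine: (10/66) × (9/10) × (7/10) × (1/10) × (6/10) ≈ 0.00572727
P(genuine | x) = 0.00572727 / 0.00869035 ≈ 0.6590

0.6590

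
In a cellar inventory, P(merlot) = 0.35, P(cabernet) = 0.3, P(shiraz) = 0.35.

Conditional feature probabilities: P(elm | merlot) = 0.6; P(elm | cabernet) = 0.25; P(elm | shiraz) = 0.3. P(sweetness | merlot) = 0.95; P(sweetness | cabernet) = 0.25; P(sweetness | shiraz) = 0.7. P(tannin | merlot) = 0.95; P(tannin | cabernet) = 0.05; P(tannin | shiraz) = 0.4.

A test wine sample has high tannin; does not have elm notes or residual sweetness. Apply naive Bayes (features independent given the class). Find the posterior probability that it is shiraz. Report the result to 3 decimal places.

merlot: 0.35 × (1−0.6) × (1−0.95) × 0.95 = 0.00665
cabernet: 0.3 × (1−0.25) × (1−0.25) × 0.05 = 0.0084375
shiraz: 0.35 × (1−0.3) × (1−0.7) × 0.4 = 0.0294
P(shiraz | x) = 0.0294 / 0.0444875 ≈ 0.661

0.661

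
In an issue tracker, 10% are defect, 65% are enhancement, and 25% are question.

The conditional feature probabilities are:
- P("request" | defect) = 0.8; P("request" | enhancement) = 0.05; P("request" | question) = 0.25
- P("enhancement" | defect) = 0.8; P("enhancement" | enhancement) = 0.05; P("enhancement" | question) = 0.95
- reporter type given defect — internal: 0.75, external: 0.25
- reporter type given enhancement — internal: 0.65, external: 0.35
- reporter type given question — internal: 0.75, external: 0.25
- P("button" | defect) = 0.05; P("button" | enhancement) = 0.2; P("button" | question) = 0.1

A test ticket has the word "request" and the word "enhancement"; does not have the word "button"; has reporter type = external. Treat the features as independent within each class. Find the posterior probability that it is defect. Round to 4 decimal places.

0.5239

defect: 0.1 × 0.8 × 0.8 × 0.25 × (1−0.05) = 0.0152
enhancement: 0.65 × 0.05 × 0.05 × 0.35 × (1−0.2) = 0.000455
question: 0.25 × 0.25 × 0.95 × 0.25 × (1−0.1) = 0.013359375
P(defect | x) = 0.0152 / 0.029014375 ≈ 0.5239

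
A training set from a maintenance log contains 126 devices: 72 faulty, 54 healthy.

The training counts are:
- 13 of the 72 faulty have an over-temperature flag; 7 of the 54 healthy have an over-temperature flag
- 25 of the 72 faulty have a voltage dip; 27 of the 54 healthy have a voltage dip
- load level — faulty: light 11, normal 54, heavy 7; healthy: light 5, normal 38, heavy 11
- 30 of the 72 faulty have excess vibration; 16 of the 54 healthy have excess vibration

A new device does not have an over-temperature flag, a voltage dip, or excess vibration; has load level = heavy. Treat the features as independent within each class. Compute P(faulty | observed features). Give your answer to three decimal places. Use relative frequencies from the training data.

faulty: (72/126) × (59/72) × (47/72) × (7/72) × (42/72) ≈ 0.0173352
healthy: (54/126) × (47/54) × (27/54) × (11/54) × (38/54) ≈ 0.0267354
P(faulty | x) = 0.0173352 / 0.0440706 ≈ 0.393

0.393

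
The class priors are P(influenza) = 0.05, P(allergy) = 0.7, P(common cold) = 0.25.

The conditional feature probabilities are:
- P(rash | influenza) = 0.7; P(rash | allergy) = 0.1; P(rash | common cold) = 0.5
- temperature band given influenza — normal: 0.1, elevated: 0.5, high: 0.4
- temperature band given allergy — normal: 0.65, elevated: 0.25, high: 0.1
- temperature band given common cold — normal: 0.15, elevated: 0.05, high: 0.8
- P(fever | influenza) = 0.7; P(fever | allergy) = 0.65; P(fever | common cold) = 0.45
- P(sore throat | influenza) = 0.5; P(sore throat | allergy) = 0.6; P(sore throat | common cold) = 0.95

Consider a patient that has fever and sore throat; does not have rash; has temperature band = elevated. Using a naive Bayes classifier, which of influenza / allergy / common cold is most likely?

influenza: 0.05 × (1−0.7) × 0.5 × 0.7 × 0.5 = 0.002625
allergy: 0.7 × (1−0.1) × 0.25 × 0.65 × 0.6 = 0.061425
common cold: 0.25 × (1−0.5) × 0.05 × 0.45 × 0.95 = 0.002671875
Highest score → allergy.

allergy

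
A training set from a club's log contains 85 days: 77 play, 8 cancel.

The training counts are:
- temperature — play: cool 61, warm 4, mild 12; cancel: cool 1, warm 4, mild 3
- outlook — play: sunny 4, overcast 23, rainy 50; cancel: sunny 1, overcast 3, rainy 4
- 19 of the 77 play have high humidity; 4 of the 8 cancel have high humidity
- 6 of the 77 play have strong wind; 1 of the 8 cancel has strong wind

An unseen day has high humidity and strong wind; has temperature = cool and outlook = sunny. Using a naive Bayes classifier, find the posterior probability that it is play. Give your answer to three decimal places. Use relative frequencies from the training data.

play: (77/85) × (61/77) × (4/77) × (19/77) × (6/77) ≈ 0.000716809
cancel: (8/85) × (1/8) × (1/8) × (4/8) × (1/8) ≈ 0.0000919118
P(play | x) = 0.000716809 / 0.0008087208 ≈ 0.886

0.886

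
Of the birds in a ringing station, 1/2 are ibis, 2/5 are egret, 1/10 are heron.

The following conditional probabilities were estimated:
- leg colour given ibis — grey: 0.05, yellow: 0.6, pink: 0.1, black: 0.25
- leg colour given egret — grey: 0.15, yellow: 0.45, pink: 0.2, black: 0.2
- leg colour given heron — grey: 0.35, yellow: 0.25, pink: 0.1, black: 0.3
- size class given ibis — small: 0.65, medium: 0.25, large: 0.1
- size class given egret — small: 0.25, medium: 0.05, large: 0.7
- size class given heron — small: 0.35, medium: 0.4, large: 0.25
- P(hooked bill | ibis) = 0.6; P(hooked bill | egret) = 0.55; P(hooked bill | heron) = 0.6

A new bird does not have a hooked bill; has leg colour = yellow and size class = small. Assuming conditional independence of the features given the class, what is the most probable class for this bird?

ibis: 0.5 × 0.6 × 0.65 × (1−0.6) = 0.078
egret: 0.4 × 0.45 × 0.25 × (1−0.55) = 0.02025
heron: 0.1 × 0.25 × 0.35 × (1−0.6) = 0.0035
Highest score → ibis.

ibis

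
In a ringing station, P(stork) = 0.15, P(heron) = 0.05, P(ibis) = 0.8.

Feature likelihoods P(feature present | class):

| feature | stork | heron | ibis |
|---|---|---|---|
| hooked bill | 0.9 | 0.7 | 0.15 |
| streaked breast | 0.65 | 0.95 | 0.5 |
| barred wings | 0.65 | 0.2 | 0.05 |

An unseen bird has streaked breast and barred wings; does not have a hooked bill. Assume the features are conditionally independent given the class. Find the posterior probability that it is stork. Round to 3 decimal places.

0.242

stork: 0.15 × (1−0.9) × 0.65 × 0.65 = 0.0063375
heron: 0.05 × (1−0.7) × 0.95 × 0.2 = 0.00285
ibis: 0.8 × (1−0.15) × 0.5 × 0.05 = 0.017
P(stork | x) = 0.0063375 / 0.0261875 ≈ 0.242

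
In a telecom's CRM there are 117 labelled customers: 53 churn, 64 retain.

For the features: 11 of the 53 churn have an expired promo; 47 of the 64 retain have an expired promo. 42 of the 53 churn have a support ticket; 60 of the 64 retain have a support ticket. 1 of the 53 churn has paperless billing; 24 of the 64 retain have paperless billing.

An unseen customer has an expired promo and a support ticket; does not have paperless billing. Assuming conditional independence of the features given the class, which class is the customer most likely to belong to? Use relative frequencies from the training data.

retain

churn: (53/117) × (11/53) × (42/53) × (52/53) ≈ 0.0730984
retain: (64/117) × (47/64) × (60/64) × (40/64) ≈ 0.235377
Highest score → retain.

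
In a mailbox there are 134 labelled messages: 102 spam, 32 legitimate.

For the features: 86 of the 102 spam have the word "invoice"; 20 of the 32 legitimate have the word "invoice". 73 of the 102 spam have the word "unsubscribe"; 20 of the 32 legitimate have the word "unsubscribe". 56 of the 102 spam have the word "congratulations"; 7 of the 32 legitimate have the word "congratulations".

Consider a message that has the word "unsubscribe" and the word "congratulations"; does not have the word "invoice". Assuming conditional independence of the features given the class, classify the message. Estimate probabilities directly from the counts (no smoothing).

spam: (102/134) × (16/102) × (73/102) × (56/102) ≈ 0.0469165
legitimate: (32/134) × (12/32) × (20/32) × (7/32) ≈ 0.0122435
Highest score → spam.

spam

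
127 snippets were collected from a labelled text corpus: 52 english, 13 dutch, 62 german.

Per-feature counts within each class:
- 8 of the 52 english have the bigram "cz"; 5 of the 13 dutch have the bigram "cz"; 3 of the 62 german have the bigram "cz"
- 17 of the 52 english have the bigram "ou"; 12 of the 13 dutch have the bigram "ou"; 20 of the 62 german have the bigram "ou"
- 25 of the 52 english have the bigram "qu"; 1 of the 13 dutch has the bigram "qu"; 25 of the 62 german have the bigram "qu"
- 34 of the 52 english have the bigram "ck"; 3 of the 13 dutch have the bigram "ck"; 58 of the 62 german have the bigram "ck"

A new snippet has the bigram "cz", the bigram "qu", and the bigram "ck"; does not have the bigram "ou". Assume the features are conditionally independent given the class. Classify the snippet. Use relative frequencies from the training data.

english: (52/127) × (8/52) × (35/52) × (25/52) × (34/52) ≈ 0.0133279
dutch: (13/127) × (5/13) × (1/13) × (1/13) × (3/13) ≈ 0.0000537598
german: (62/127) × (3/62) × (42/62) × (25/62) × (58/62) ≈ 0.00603615
Highest score → english.

english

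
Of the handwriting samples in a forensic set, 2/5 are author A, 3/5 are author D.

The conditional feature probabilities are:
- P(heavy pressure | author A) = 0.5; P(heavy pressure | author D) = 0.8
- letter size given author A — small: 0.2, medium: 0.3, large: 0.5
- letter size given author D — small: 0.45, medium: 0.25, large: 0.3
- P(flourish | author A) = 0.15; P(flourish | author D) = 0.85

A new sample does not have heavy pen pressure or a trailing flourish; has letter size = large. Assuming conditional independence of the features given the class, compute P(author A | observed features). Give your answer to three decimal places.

0.940

author A: 0.4 × (1−0.5) × 0.5 × (1−0.15) = 0.085
author D: 0.6 × (1−0.8) × 0.3 × (1−0.85) = 0.0054
P(author A | x) = 0.085 / 0.0904 ≈ 0.940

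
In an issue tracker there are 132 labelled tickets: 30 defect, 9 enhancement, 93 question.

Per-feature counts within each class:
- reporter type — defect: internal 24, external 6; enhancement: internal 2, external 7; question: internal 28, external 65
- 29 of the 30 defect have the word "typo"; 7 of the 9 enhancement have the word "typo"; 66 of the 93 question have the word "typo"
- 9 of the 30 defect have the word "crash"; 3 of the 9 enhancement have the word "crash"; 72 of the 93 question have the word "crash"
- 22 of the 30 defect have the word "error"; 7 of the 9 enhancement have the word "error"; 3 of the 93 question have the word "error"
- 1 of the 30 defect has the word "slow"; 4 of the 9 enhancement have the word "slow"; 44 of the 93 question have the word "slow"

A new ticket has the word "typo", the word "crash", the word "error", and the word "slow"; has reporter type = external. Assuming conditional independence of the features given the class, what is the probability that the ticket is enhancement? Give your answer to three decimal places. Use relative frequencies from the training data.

defect: (30/132) × (6/30) × (29/30) × (9/30) × (22/30) × (1/30) ≈ 0.000322222
enhancement: (9/132) × (7/9) × (7/9) × (3/9) × (7/9) × (4/9) ≈ 0.0047526
question: (93/132) × (65/93) × (66/93) × (72/93) × (3/93) × (44/93) ≈ 0.00412912
P(enhancement | x) = 0.0047526 / 0.009203942 ≈ 0.516

0.516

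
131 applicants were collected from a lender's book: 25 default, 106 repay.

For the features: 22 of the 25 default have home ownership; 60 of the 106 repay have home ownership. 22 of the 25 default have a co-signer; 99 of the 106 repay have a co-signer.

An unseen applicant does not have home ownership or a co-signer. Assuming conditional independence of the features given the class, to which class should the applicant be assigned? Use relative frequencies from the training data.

repay

default: (25/131) × (3/25) × (3/25) ≈ 0.00274809
repay: (106/131) × (46/106) × (7/106) ≈ 0.0231888
Highest score → repay.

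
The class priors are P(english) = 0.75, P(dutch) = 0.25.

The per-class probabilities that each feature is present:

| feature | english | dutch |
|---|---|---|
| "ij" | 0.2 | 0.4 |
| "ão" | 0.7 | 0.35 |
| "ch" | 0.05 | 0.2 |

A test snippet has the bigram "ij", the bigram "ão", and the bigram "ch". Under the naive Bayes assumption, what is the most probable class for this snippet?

english: 0.75 × 0.2 × 0.7 × 0.05 = 0.00525
dutch: 0.25 × 0.4 × 0.35 × 0.2 = 0.007
Highest score → dutch.

dutch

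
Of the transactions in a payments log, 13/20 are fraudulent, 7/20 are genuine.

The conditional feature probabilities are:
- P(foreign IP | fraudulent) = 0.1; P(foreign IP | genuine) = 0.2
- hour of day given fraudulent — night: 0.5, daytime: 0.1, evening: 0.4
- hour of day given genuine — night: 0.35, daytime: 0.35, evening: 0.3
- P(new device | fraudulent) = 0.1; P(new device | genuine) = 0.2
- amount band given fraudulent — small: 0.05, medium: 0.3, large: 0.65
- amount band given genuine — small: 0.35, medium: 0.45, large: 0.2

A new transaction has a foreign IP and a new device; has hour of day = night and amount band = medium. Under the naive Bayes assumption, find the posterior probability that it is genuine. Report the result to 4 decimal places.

0.6934

fraudulent: 0.65 × 0.1 × 0.5 × 0.1 × 0.3 = 0.000975
genuine: 0.35 × 0.2 × 0.35 × 0.2 × 0.45 = 0.002205
P(genuine | x) = 0.002205 / 0.00318 ≈ 0.6934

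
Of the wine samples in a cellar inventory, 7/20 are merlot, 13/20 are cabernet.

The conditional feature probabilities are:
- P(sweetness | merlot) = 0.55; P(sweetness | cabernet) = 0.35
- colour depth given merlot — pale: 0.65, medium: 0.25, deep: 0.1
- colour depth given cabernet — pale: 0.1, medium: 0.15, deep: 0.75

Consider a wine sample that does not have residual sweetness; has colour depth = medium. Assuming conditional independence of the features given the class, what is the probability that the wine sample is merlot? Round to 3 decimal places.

0.383

merlot: 0.35 × (1−0.55) × 0.25 = 0.039375
cabernet: 0.65 × (1−0.35) × 0.15 = 0.063375
P(merlot | x) = 0.039375 / 0.10275 ≈ 0.383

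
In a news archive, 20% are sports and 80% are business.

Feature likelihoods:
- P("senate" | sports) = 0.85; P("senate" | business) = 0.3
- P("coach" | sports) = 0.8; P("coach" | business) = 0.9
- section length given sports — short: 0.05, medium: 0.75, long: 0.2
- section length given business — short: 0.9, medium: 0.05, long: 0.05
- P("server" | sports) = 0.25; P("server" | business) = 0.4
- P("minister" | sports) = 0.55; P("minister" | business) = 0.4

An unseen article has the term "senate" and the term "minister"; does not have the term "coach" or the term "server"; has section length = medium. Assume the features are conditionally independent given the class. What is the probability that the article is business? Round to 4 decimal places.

0.0267

sports: 0.2 × 0.85 × (1−0.8) × 0.75 × (1−0.25) × 0.55 = 0.01051875
business: 0.8 × 0.3 × (1−0.9) × 0.05 × (1−0.4) × 0.4 = 0.000288
P(business | x) = 0.000288 / 0.01080675 ≈ 0.0267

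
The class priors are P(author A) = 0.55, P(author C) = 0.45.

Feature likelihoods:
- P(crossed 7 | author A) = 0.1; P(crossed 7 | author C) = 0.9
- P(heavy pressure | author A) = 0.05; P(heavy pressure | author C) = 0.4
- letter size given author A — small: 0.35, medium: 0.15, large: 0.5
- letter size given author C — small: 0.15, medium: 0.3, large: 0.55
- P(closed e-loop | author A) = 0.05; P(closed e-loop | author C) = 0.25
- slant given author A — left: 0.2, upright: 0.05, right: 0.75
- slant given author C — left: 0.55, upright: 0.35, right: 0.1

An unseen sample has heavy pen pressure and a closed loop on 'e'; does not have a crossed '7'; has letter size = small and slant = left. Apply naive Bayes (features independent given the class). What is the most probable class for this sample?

author C

author A: 0.55 × (1−0.1) × 0.05 × 0.35 × 0.05 × 0.2 = 0.000086625
author C: 0.45 × (1−0.9) × 0.4 × 0.15 × 0.25 × 0.55 = 0.00037125
Highest score → author C.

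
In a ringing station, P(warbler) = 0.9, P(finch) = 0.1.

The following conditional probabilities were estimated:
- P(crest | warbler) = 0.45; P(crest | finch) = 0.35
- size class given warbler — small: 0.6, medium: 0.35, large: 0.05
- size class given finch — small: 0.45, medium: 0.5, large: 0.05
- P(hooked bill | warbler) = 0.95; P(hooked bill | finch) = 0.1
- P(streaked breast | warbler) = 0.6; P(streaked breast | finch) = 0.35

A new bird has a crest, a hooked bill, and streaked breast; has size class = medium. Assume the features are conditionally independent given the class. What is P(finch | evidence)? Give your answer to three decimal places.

0.008

warbler: 0.9 × 0.45 × 0.35 × 0.95 × 0.6 = 0.0807975
finch: 0.1 × 0.35 × 0.5 × 0.1 × 0.35 = 0.0006125
P(finch | x) = 0.0006125 / 0.08141 ≈ 0.008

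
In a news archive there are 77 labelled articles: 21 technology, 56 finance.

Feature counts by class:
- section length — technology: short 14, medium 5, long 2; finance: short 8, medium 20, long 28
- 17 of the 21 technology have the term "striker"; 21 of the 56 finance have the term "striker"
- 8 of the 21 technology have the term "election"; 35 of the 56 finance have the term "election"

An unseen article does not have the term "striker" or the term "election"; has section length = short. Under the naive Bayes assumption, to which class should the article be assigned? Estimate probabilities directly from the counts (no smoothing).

technology: (21/77) × (14/21) × (4/21) × (13/21) ≈ 0.0214389
finance: (56/77) × (8/56) × (35/56) × (21/56) ≈ 0.0243506
Highest score → finance.

finance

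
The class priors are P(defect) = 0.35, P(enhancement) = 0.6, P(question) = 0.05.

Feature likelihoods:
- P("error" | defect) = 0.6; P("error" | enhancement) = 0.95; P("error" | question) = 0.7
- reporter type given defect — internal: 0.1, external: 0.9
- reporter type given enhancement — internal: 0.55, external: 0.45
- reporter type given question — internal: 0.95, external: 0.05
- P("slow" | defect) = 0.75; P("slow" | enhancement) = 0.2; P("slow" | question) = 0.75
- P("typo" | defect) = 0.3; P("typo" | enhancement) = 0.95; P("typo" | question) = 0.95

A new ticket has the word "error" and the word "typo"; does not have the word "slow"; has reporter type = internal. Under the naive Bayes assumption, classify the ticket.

enhancement

defect: 0.35 × 0.6 × 0.1 × (1−0.75) × 0.3 = 0.001575
enhancement: 0.6 × 0.95 × 0.55 × (1−0.2) × 0.95 = 0.23826
question: 0.05 × 0.7 × 0.95 × (1−0.75) × 0.95 = 0.007896875
Highest score → enhancement.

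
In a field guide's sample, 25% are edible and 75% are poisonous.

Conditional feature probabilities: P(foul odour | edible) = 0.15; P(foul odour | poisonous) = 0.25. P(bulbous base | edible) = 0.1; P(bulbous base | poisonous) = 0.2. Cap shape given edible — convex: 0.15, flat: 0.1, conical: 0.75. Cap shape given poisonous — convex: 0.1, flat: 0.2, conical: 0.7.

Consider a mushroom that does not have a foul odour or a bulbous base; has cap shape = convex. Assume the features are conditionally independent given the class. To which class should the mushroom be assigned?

poisonous

edible: 0.25 × (1−0.15) × (1−0.1) × 0.15 = 0.0286875
poisonous: 0.75 × (1−0.25) × (1−0.2) × 0.1 = 0.045
Highest score → poisonous.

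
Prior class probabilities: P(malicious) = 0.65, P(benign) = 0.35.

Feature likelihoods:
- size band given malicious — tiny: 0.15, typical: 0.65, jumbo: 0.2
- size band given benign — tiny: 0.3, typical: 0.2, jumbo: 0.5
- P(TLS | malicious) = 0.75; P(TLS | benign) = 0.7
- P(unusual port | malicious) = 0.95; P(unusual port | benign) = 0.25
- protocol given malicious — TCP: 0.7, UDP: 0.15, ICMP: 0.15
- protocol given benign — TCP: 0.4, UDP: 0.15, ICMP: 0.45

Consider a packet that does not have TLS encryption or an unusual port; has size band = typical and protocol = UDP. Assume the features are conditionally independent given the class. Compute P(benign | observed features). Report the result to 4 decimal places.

0.7489

malicious: 0.65 × 0.65 × (1−0.75) × (1−0.95) × 0.15 = 0.0007921875
benign: 0.35 × 0.2 × (1−0.7) × (1−0.25) × 0.15 = 0.0023625
P(benign | x) = 0.0023625 / 0.0031546875 ≈ 0.7489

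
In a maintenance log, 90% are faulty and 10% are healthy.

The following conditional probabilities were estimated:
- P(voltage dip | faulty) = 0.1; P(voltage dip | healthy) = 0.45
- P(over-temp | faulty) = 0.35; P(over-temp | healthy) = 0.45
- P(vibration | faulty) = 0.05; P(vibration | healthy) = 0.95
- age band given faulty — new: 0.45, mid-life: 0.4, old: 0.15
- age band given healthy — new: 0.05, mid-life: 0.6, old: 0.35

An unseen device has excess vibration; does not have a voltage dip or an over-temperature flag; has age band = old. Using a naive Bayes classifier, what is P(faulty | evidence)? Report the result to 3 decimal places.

faulty: 0.9 × (1−0.1) × (1−0.35) × 0.05 × 0.15 = 0.00394875
healthy: 0.1 × (1−0.45) × (1−0.45) × 0.95 × 0.35 = 0.010058125
P(faulty | x) = 0.00394875 / 0.014006875 ≈ 0.282

0.282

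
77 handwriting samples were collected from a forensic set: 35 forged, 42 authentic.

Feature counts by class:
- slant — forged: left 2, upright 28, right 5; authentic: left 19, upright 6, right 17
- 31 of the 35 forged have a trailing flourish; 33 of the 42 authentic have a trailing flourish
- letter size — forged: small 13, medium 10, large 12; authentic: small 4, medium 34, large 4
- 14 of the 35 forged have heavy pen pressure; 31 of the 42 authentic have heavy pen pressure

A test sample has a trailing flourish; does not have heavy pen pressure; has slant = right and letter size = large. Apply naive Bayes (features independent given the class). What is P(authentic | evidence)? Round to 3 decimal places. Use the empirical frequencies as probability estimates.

0.268

forged: (35/77) × (5/35) × (31/35) × (12/35) × (21/35) ≈ 0.0118314
authentic: (42/77) × (17/42) × (33/42) × (4/42) × (11/42) ≈ 0.0043269
P(authentic | x) = 0.0043269 / 0.0161583 ≈ 0.268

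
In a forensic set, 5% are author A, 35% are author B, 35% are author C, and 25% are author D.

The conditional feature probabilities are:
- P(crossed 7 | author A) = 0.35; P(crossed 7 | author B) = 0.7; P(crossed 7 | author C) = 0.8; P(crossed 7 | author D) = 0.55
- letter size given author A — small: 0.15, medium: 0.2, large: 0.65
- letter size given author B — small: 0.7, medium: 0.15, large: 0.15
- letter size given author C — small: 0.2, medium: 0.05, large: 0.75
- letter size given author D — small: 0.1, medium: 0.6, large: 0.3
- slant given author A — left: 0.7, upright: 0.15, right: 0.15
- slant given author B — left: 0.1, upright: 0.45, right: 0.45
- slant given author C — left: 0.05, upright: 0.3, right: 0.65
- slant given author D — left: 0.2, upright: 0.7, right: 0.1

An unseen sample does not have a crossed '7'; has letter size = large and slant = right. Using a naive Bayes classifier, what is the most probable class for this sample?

author A: 0.05 × (1−0.35) × 0.65 × 0.15 = 0.00316875
author B: 0.35 × (1−0.7) × 0.15 × 0.45 = 0.0070875
author C: 0.35 × (1−0.8) × 0.75 × 0.65 = 0.034125
author D: 0.25 × (1−0.55) × 0.3 × 0.1 = 0.003375
Highest score → author C.

author C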